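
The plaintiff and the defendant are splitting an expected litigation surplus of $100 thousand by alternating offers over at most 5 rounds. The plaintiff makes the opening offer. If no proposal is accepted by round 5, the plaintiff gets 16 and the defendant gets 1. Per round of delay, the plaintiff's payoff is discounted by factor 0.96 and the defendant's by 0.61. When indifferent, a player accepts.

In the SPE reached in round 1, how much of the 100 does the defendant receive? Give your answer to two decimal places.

4.21

Work backward from the last round.
Round 5 (the plaintiff proposes): the defendant gets 1 if talks fail, so the plaintiff offers 1 and keeps 99.
Round 4 (the defendant proposes): the plaintiff can get 99 next round, worth 0.96 × 99 = 95.04 now; the defendant offers that and keeps 4.96.
Round 3 (the plaintiff proposes): the defendant can get 4.96 next round, worth 0.61 × 4.96 = 3.0256 now, so the plaintiff offers 3.0256, keeping 96.9744.
Round 2 (the defendant proposes): the plaintiff can get 96.9744 next round, worth 0.96 × 96.9744 = 93.095424 now. The defendant offers 93.095424 and keeps 100 − 93.095424 = 6.904576.
Round 1 (the plaintiff proposes): the defendant can get 6.904576 next round, worth 0.61 × 6.904576 = 4.21179136 now; the plaintiff offers that and keeps 95.78820864.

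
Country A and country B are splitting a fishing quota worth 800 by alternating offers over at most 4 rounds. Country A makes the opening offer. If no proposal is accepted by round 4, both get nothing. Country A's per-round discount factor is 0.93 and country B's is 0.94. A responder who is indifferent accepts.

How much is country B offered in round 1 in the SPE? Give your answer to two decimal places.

710.04

Round 4 (country B proposes): country A will accept anything ≥ 0, so country B offers 0 and keeps 800.
Round 3 (country A proposes): country B can get 800 next round, worth 0.94 × 800 = 752 now, so country A offers 752, keeping 48.
Round 2 (country B proposes): country A can get 48 next round, worth 0.93 × 48 = 44.64 now, so country B offers 44.64, keeping 755.36.
Round 1 (country A proposes): country B can get 755.36 next round, worth 0.94 × 755.36 = 710.0384 now. Country A offers 710.0384 and keeps 800 − 710.0384 = 89.9616.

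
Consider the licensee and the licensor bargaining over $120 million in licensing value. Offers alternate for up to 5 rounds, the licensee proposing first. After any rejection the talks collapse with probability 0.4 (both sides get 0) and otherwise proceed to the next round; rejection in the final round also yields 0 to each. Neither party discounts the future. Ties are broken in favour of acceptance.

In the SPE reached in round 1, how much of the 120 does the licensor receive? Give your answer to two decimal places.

39.17

Round 5 (the licensee proposes): the licensor will accept anything ≥ 0, so the licensee offers 0 and keeps 120.
Round 4 (the licensor proposes): rejecting gives the licensee an expected 0.6 × 120 = 72. The licensor offers 72 and keeps 120 − 72 = 48.
Round 3 (the licensee proposes): rejecting gives the licensor an expected 0.6 × 48 = 28.8, so the licensee offers 28.8, keeping 91.2.
Round 2 (the licensor proposes): rejecting gives the licensee an expected 0.6 × 91.2 = 54.72; the licensor offers that and keeps 65.28.
Round 1 (the licensee proposes): rejecting gives the licensor an expected 0.6 × 65.28 = 39.168. The licensee offers 39.168 and keeps 120 − 39.168 = 80.832.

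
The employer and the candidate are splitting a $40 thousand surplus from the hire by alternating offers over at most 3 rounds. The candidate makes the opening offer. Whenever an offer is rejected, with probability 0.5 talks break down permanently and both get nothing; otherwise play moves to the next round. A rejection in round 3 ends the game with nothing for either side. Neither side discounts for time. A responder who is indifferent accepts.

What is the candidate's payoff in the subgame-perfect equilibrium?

Round 3 (the candidate proposes): rejection yields 0 for the employer; the candidate offers 0 and keeps 40.
Round 2 (the employer proposes): rejecting gives the candidate an expected 0.5 × 40 = 20; the employer offers that and keeps 20.
Round 1 (the candidate proposes): rejecting gives the employer an expected 0.5 × 20 = 10, so the candidate offers 10, keeping 30.

30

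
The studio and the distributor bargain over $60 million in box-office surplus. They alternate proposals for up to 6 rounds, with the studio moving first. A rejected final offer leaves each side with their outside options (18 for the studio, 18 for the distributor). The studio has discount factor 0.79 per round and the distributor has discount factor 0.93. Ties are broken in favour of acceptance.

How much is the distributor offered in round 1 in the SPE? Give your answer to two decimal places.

41.41

Work backward from the last round.
Round 6 (the distributor proposes): the studio gets 18 if talks fail, so the distributor offers 18 and keeps 42.
Round 5 (the studio proposes): the distributor can get 42 next round, worth 0.93 × 42 = 39.06 now. The studio offers 39.06 and keeps 60 − 39.06 = 20.94.
Round 4 (the distributor proposes): the studio can get 20.94 next round, worth 0.79 × 20.94 = 16.5426 now, so the distributor offers 16.5426, keeping 43.4574.
Round 3 (the studio proposes): the distributor can get 43.4574 next round, worth 0.93 × 43.4574 = 40.415382 now; the studio offers that and keeps 19.584618.
Round 2 (the distributor proposes): the studio can get 19.584618 next round, worth 0.79 × 19.584618 = 15.47184822 now. The distributor offers 15.47184822 and keeps 60 − 15.47184822 = 44.52815178.
Round 1 (the studio proposes): the distributor can get 44.52815178 next round, worth 0.93 × 44.52815178 = 41.4111811554 now, so the studio offers 41.4111811554, keeping 18.5888188446.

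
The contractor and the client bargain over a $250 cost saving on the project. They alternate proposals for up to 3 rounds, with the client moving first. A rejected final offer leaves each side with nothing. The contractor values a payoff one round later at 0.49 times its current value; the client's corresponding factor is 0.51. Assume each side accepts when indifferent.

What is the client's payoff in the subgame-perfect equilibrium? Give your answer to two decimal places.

Round 3 (the client proposes): rejection yields 0 for the contractor; the client offers 0 and keeps 250.
Round 2 (the contractor proposes): the client can get 250 next round, worth 0.51 × 250 = 127.5 now; the contractor offers that and keeps 122.5.
Round 1 (the client proposes): the contractor can get 122.5 next round, worth 0.49 × 122.5 = 60.025 now, so the client offers 60.025, keeping 189.975.

189.98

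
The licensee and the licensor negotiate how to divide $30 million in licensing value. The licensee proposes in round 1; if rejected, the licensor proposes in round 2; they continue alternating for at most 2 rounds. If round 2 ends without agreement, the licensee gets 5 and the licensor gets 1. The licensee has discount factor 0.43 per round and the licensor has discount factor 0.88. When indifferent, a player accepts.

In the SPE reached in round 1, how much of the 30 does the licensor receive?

22

Round 2 (the licensor proposes): the licensee gets 5 if talks fail, so the licensor offers 5 and keeps 25.
Round 1 (the licensee proposes): the licensor can get 25 next round, worth 0.88 × 25 = 22 now. The licensee offers 22 and keeps 30 − 22 = 8.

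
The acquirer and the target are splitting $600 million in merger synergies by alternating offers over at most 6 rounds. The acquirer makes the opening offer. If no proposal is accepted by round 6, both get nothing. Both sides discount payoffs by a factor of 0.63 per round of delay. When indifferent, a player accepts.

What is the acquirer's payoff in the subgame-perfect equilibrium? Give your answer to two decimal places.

Round 6 (the target proposes): rejection yields 0 for the acquirer; the target offers 0 and keeps 600.
Round 5 (the acquirer proposes): the target can get 600 next round, worth 0.63 × 600 = 378 now; the acquirer offers that and keeps 222.
Round 4 (the target proposes): the acquirer can get 222 next round, worth 0.63 × 222 = 139.86 now. The target offers 139.86 and keeps 600 − 139.86 = 460.14.
Round 3 (the acquirer proposes): the target can get 460.14 next round, worth 0.63 × 460.14 = 289.8882 now. The acquirer offers 289.8882 and keeps 600 − 289.8882 = 310.1118.
Round 2 (the target proposes): the acquirer can get 310.1118 next round, worth 0.63 × 310.1118 = 195.370434 now, so the target offers 195.370434, keeping 404.629566.
Round 1 (the acquirer proposes): the target can get 404.629566 next round, worth 0.63 × 404.629566 = 254.91662658 now; the acquirer offers that and keeps 345.08337342.

345.08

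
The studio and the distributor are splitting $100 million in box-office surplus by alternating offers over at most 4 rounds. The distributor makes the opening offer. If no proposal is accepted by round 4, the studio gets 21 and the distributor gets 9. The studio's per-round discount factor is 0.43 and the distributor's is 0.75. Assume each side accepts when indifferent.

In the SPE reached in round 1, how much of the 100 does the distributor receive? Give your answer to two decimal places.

Round 4 (the studio proposes): the distributor gets 9 if talks fail, so the studio offers 9 and keeps 91.
Round 3 (the distributor proposes): the studio can get 91 next round, worth 0.43 × 91 = 39.13 now. The distributor offers 39.13 and keeps 100 − 39.13 = 60.87.
Round 2 (the studio proposes): the distributor can get 60.87 next round, worth 0.75 × 60.87 = 45.6525 now; the studio offers that and keeps 54.3475.
Round 1 (the distributor proposes): the studio can get 54.3475 next round, worth 0.43 × 54.3475 = 23.369425 now; the distributor offers that and keeps 76.630575.

76.63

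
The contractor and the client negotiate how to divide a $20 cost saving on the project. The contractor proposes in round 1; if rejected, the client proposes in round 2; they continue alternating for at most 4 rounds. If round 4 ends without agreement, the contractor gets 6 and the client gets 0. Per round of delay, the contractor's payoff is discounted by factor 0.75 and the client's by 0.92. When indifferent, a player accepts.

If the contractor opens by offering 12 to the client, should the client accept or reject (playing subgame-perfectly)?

Reject

Round 4 (the client proposes): the contractor gets 6 if talks fail, so the client offers 6 and keeps 14.
Round 3 (the contractor proposes): the client can get 14 next round, worth 0.92 × 14 = 12.88 now; the contractor offers that and keeps 7.12.
Round 2 (the client proposes): the contractor can get 7.12 next round, worth 0.75 × 7.12 = 5.34 now, so the client offers 5.34, keeping 14.66.
So by rejecting in round 1, the client gets 14.66 next round, worth 0.92 × 14.66 = 13.4872 now.
Offer 12 < 13.4872, so the client rejects.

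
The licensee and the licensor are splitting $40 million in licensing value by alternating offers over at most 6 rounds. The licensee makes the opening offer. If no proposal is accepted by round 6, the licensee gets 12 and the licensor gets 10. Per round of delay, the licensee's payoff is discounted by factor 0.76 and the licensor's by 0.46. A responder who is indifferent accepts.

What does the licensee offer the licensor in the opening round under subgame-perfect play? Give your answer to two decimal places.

7.53

Round 6 (the licensor proposes): the licensee gets 12 if talks fail, so the licensor offers 12 and keeps 28.
Round 5 (the licensee proposes): the licensor can get 28 next round, worth 0.46 × 28 = 12.88 now, so the licensee offers 12.88, keeping 27.12.
Round 4 (the licensor proposes): the licensee can get 27.12 next round, worth 0.76 × 27.12 = 20.6112 now; the licensor offers that and keeps 19.3888.
Round 3 (the licensee proposes): the licensor can get 19.3888 next round, worth 0.46 × 19.3888 = 8.918848 now; the licensee offers that and keeps 31.081152.
Round 2 (the licensor proposes): the licensee can get 31.081152 next round, worth 0.76 × 31.081152 = 23.62167552 now, so the licensor offers 23.62167552, keeping 16.37832448.
Round 1 (the licensee proposes): the licensor can get 16.37832448 next round, worth 0.46 × 16.37832448 = 7.5340292608 now. The licensee offers 7.5340292608 and keeps 40 − 7.5340292608 = 32.4659707392.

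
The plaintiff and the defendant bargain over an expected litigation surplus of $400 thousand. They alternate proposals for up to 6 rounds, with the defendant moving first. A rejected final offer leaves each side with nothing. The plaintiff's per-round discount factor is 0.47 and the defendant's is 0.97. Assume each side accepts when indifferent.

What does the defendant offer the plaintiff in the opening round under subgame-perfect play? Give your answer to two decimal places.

Round 6 (the plaintiff proposes): the defendant will accept anything ≥ 0, so the plaintiff offers 0 and keeps 400.
Round 5 (the defendant proposes): the plaintiff can get 400 next round, worth 0.47 × 400 = 188 now, so the defendant offers 188, keeping 212.
Round 4 (the plaintiff proposes): the defendant can get 212 next round, worth 0.97 × 212 = 205.64 now. The plaintiff offers 205.64 and keeps 400 − 205.64 = 194.36.
Round 3 (the defendant proposes): the plaintiff can get 194.36 next round, worth 0.47 × 194.36 = 91.3492 now; the defendant offers that and keeps 308.6508.
Round 2 (the plaintiff proposes): the defendant can get 308.6508 next round, worth 0.97 × 308.6508 = 299.391276 now; the plaintiff offers that and keeps 100.608724.
Round 1 (the defendant proposes): the plaintiff can get 100.608724 next round, worth 0.47 × 100.608724 = 47.28610028 now; the defendant offers that and keeps 352.71389972.

47.29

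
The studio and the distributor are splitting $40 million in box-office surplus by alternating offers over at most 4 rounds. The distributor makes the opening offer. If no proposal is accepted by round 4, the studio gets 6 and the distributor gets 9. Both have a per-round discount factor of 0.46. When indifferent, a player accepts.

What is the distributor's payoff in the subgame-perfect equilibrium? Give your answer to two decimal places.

27.05

Round 4 (the studio proposes): the distributor gets 9 if talks fail, so the studio offers 9 and keeps 31.
Round 3 (the distributor proposes): the studio can get 31 next round, worth 0.46 × 31 = 14.26 now. The distributor offers 14.26 and keeps 40 − 14.26 = 25.74.
Round 2 (the studio proposes): the distributor can get 25.74 next round, worth 0.46 × 25.74 = 11.8404 now. The studio offers 11.8404 and keeps 40 − 11.8404 = 28.1596.
Round 1 (the distributor proposes): the studio can get 28.1596 next round, worth 0.46 × 28.1596 = 12.953416 now, so the distributor offers 12.953416, keeping 27.046584.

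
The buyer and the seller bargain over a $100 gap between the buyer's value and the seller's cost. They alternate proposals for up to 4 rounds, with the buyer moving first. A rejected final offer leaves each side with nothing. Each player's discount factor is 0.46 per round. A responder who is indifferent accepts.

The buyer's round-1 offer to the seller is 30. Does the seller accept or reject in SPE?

Work out the seller's continuation value if the offer is rejected.
Round 4 (the seller proposes): rejection yields 0 for the buyer; the seller offers 0 and keeps 100.
Round 3 (the buyer proposes): the seller can get 100 next round, worth 0.46 × 100 = 46 now; the buyer offers that and keeps 54.
Round 2 (the seller proposes): the buyer can get 54 next round, worth 0.46 × 54 = 24.84 now, so the seller offers 24.84, keeping 75.16.
So by rejecting in round 1, the seller gets 75.16 next round, worth 0.46 × 75.16 = 34.5736 now.
Offer 30 < 34.5736, so the seller rejects.

Reject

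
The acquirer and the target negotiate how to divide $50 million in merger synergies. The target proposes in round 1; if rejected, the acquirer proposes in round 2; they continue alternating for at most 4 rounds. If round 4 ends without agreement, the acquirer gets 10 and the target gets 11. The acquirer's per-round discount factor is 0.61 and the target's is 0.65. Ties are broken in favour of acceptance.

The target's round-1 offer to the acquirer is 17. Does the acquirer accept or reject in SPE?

Reject

Round 4 (the acquirer proposes): the target gets 11 if talks fail, so the acquirer offers 11 and keeps 39.
Round 3 (the target proposes): the acquirer can get 39 next round, worth 0.61 × 39 = 23.79 now; the target offers that and keeps 26.21.
Round 2 (the acquirer proposes): the target can get 26.21 next round, worth 0.65 × 26.21 = 17.0365 now, so the acquirer offers 17.0365, keeping 32.9635.
So by rejecting in round 1, the acquirer gets 32.9635 next round, worth 0.61 × 32.9635 = 20.107735 now.
Offer 17 < 20.107735, so the acquirer rejects.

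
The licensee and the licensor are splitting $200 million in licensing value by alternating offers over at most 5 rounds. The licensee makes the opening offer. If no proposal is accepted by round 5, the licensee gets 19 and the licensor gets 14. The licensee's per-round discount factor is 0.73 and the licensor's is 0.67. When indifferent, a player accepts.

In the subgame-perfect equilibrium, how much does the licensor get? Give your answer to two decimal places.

Round 5 (the licensee proposes): the licensor gets 14 if talks fail, so the licensee offers 14 and keeps 186.
Round 4 (the licensor proposes): the licensee can get 186 next round, worth 0.73 × 186 = 135.78 now. The licensor offers 135.78 and keeps 200 − 135.78 = 64.22.
Round 3 (the licensee proposes): the licensor can get 64.22 next round, worth 0.67 × 64.22 = 43.0274 now. The licensee offers 43.0274 and keeps 200 − 43.0274 = 156.9726.
Round 2 (the licensor proposes): the licensee can get 156.9726 next round, worth 0.73 × 156.9726 = 114.589998 now; the licensor offers that and keeps 85.410002.
Round 1 (the licensee proposes): the licensor can get 85.410002 next round, worth 0.67 × 85.410002 = 57.22470134 now; the licensee offers that and keeps 142.77529866.

57.22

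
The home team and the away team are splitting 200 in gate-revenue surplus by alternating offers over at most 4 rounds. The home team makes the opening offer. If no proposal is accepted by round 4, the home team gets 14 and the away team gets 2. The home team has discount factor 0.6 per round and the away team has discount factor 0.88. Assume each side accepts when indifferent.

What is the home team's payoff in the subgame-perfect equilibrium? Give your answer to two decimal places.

43.18

Round 4 (the away team proposes): the home team gets 14 if talks fail, so the away team offers 14 and keeps 186.
Round 3 (the home team proposes): the away team can get 186 next round, worth 0.88 × 186 = 163.68 now. The home team offers 163.68 and keeps 200 − 163.68 = 36.32.
Round 2 (the away team proposes): the home team can get 36.32 next round, worth 0.6 × 36.32 = 21.792 now. The away team offers 21.792 and keeps 200 − 21.792 = 178.208.
Round 1 (the home team proposes): the away team can get 178.208 next round, worth 0.88 × 178.208 = 156.82304 now, so the home team offers 156.82304, keeping 43.17696.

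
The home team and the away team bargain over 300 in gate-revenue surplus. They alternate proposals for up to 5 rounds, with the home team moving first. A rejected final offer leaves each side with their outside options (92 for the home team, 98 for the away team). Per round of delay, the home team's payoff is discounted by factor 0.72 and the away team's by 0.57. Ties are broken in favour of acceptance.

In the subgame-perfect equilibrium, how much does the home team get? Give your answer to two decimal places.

215.96

Round 5 (the home team proposes): the away team gets 98 if talks fail, so the home team offers 98 and keeps 202.
Round 4 (the away team proposes): the home team can get 202 next round, worth 0.72 × 202 = 145.44 now; the away team offers that and keeps 154.56.
Round 3 (the home team proposes): the away team can get 154.56 next round, worth 0.57 × 154.56 = 88.0992 now; the home team offers that and keeps 211.9008.
Round 2 (the away team proposes): the home team can get 211.9008 next round, worth 0.72 × 211.9008 = 152.568576 now; the away team offers that and keeps 147.431424.
Round 1 (the home team proposes): the away team can get 147.431424 next round, worth 0.57 × 147.431424 = 84.03591168 now. The home team offers 84.03591168 and keeps 300 − 84.03591168 = 215.96408832.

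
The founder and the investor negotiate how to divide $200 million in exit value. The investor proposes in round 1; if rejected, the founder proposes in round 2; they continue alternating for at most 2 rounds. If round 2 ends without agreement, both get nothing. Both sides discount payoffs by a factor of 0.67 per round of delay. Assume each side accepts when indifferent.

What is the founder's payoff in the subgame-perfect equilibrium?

134

Round 2 (the founder proposes): the investor will accept anything ≥ 0, so the founder offers 0 and keeps 200.
Round 1 (the investor proposes): the founder can get 200 next round, worth 0.67 × 200 = 134 now; the investor offers that and keeps 66.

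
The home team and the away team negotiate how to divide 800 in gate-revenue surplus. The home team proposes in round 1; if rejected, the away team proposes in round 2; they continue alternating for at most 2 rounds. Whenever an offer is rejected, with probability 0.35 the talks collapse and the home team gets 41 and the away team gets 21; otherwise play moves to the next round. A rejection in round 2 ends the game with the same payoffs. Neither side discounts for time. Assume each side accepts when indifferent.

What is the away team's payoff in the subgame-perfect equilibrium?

Round 2 (the away team proposes): the home team gets 41 if talks fail, so the away team offers 41 and keeps 759.
Round 1 (the home team proposes): rejecting gives the away team an expected 0.65 × 759 + 0.35 × 21 = 500.7; the home team offers that and keeps 299.3.

500.7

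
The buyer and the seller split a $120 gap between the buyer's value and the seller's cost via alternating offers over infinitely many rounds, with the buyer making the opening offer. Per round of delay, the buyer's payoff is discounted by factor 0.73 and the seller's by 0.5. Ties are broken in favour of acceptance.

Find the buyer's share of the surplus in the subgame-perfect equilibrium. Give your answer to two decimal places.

In a stationary SPE each proposer offers the other exactly their discounted continuation value.
If the buyer keeps x when proposing and the seller keeps y when proposing, then x = 120 − 0.5y and y = 120 − 0.73x.
Solving: x = 120(1 − 0.5) / (1 − 0.73·0.5) = 60 / 0.635 ≈ 94.4882.
The seller gets 120 − 94.4882 ≈ 25.5118.

94.49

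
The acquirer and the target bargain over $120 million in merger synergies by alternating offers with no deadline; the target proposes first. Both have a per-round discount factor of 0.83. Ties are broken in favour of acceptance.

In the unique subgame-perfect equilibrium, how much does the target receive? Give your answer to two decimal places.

Let x be the target's share when the target proposes and y be the acquirer's share when the acquirer proposes.
The acquirer accepts iff offered ≥ 0.83·y, so x = 120 − 0.83y. Symmetrically y = 120 − 0.83x.
Substituting: x = 120 − 0.83(120 − 0.83x), giving x(1 − 0.83·0.83) = 120(1 − 0.83).
So x = 120 × 0.17 / 0.3111 ≈ 65.5738, and the acquirer receives 120 − x ≈ 54.4262.

65.57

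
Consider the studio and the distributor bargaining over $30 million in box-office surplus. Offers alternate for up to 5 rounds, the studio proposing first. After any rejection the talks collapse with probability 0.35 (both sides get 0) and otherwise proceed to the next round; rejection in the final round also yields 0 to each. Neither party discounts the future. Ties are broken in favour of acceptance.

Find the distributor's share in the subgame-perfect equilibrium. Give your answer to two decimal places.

9.71

Round 5 (the studio proposes): the distributor will accept anything ≥ 0, so the studio offers 0 and keeps 30.
Round 4 (the distributor proposes): rejecting gives the studio an expected 0.65 × 30 = 19.5, so the distributor offers 19.5, keeping 10.5.
Round 3 (the studio proposes): rejecting gives the distributor an expected 0.65 × 10.5 = 6.825, so the studio offers 6.825, keeping 23.175.
Round 2 (the distributor proposes): rejecting gives the studio an expected 0.65 × 23.175 = 15.06375. The distributor offers 15.06375 and keeps 30 − 15.06375 = 14.93625.
Round 1 (the studio proposes): rejecting gives the distributor an expected 0.65 × 14.93625 = 9.7085625, so the studio offers 9.7085625, keeping 20.2914375.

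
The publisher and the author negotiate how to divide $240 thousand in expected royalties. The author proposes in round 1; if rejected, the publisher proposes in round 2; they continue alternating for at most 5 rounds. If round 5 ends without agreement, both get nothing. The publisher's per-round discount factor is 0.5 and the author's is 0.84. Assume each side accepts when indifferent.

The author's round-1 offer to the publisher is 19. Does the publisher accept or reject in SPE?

Reject

Round 5 (the author proposes): the publisher will accept anything ≥ 0, so the author offers 0 and keeps 240.
Round 4 (the publisher proposes): the author can get 240 next round, worth 0.84 × 240 = 201.6 now; the publisher offers that and keeps 38.4.
Round 3 (the author proposes): the publisher can get 38.4 next round, worth 0.5 × 38.4 = 19.2 now, so the author offers 19.2, keeping 220.8.
Round 2 (the publisher proposes): the author can get 220.8 next round, worth 0.84 × 220.8 = 185.472 now. The publisher offers 185.472 and keeps 240 − 185.472 = 54.528.
So by rejecting in round 1, the publisher gets 54.528 next round, worth 0.5 × 54.528 = 27.264 now.
Offer 19 < 27.264, so the publisher rejects.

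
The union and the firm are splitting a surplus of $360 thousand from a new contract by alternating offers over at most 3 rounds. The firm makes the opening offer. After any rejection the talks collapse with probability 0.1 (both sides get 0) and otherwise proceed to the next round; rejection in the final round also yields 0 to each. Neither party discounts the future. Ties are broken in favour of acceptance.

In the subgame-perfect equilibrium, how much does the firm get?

Round 3 (the firm proposes): the union will accept anything ≥ 0, so the firm offers 0 and keeps 360.
Round 2 (the union proposes): rejecting gives the firm an expected 0.9 × 360 = 324; the union offers that and keeps 36.
Round 1 (the firm proposes): rejecting gives the union an expected 0.9 × 36 = 32.4. The firm offers 32.4 and keeps 360 − 32.4 = 327.6.

327.6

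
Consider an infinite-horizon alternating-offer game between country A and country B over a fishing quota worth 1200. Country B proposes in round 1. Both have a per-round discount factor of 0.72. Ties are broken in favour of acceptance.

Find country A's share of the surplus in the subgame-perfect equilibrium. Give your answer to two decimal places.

502.33

In a stationary SPE each proposer offers the other exactly their discounted continuation value.
If country B keeps x when proposing and country A keeps y when proposing, then x = 1200 − 0.72y and y = 1200 − 0.72x.
Solving: x = 1200(1 − 0.72) / (1 − 0.72·0.72) = 336 / 0.4816 ≈ 697.6744.
Country A gets 1200 − 697.6744 ≈ 502.3256.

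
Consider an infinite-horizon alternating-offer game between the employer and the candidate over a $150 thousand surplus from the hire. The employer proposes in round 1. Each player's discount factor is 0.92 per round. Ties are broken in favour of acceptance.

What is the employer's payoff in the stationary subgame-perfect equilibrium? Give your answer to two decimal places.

When the employer proposes, the candidate accepts any offer worth at least 0.92 times what the candidate would get by proposing next round; and vice versa.
This gives x = 150 − 0.92y and y = 150 − 0.92x, where x and y are each side's share when it proposes.
Hence (1 − 0.92·0.92)x = 150(1 − 0.92), i.e. 0.1536·x = 12.
x = 78.125; the candidate's share is 150 − x = 71.875.

78.13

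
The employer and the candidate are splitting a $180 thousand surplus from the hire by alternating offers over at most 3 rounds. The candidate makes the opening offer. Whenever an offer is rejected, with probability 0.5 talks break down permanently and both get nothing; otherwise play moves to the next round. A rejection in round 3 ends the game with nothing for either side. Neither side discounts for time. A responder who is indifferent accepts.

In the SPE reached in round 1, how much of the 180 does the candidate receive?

By backward induction:
Round 3 (the candidate proposes): rejection yields 0 for the employer; the candidate offers 0 and keeps 180.
Round 2 (the employer proposes): rejecting gives the candidate an expected 0.5 × 180 = 90; the employer offers that and keeps 90.
Round 1 (the candidate proposes): rejecting gives the employer an expected 0.5 × 90 = 45; the candidate offers that and keeps 135.

135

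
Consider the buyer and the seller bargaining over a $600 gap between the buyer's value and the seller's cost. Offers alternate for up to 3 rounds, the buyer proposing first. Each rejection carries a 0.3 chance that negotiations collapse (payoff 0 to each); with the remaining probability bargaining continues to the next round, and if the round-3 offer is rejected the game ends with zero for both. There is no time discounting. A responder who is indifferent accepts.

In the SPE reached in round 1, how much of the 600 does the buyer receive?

474

By backward induction:
Round 3 (the buyer proposes): rejection yields 0 for the seller; the buyer offers 0 and keeps 600.
Round 2 (the seller proposes): rejecting gives the buyer an expected 0.7 × 600 = 420; the seller offers that and keeps 180.
Round 1 (the buyer proposes): rejecting gives the seller an expected 0.7 × 180 = 126; the buyer offers that and keeps 474.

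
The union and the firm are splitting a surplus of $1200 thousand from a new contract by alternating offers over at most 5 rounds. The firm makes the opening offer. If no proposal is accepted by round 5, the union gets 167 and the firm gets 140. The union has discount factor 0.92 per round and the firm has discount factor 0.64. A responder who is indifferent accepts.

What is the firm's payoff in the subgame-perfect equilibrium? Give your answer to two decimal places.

Work backward from the last round.
Round 5 (the firm proposes): the union gets 167 if talks fail, so the firm offers 167 and keeps 1033.
Round 4 (the union proposes): the firm can get 1033 next round, worth 0.64 × 1033 = 661.12 now; the union offers that and keeps 538.88.
Round 3 (the firm proposes): the union can get 538.88 next round, worth 0.92 × 538.88 = 495.7696 now, so the firm offers 495.7696, keeping 704.2304.
Round 2 (the union proposes): the firm can get 704.2304 next round, worth 0.64 × 704.2304 = 450.707456 now. The union offers 450.707456 and keeps 1200 − 450.707456 = 749.292544.
Round 1 (the firm proposes): the union can get 749.292544 next round, worth 0.92 × 749.292544 = 689.34914048 now, so the firm offers 689.34914048, keeping 510.65085952.

510.65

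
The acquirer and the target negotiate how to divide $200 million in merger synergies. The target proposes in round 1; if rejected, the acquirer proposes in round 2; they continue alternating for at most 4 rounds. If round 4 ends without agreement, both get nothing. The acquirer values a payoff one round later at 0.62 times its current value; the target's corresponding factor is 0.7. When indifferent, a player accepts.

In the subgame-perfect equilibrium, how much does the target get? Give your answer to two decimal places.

108.98

Round 4 (the acquirer proposes): rejection yields 0 for the target; the acquirer offers 0 and keeps 200.
Round 3 (the target proposes): the acquirer can get 200 next round, worth 0.62 × 200 = 124 now; the target offers that and keeps 76.
Round 2 (the acquirer proposes): the target can get 76 next round, worth 0.7 × 76 = 53.2 now. The acquirer offers 53.2 and keeps 200 − 53.2 = 146.8.
Round 1 (the target proposes): the acquirer can get 146.8 next round, worth 0.62 × 146.8 = 91.016 now, so the target offers 91.016, keeping 108.984.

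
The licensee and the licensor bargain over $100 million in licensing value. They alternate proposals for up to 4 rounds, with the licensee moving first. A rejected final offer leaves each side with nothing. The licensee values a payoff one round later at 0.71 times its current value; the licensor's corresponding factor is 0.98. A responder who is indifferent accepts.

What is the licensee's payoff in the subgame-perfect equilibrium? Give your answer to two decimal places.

3.39

Round 4 (the licensor proposes): rejection yields 0 for the licensee; the licensor offers 0 and keeps 100.
Round 3 (the licensee proposes): the licensor can get 100 next round, worth 0.98 × 100 = 98 now; the licensee offers that and keeps 2.
Round 2 (the licensor proposes): the licensee can get 2 next round, worth 0.71 × 2 = 1.42 now. The licensor offers 1.42 and keeps 100 − 1.42 = 98.58.
Round 1 (the licensee proposes): the licensor can get 98.58 next round, worth 0.98 × 98.58 = 96.6084 now. The licensee offers 96.6084 and keeps 100 − 96.6084 = 3.3916.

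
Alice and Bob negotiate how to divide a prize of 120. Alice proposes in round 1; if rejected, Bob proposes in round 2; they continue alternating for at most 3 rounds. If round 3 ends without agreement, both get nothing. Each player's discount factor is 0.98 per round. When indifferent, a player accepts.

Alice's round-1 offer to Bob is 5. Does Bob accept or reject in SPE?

Work out Bob's continuation value if the offer is rejected.
Round 3 (Alice proposes): rejection yields 0 for Bob; Alice offers 0 and keeps 120.
Round 2 (Bob proposes): Alice can get 120 next round, worth 0.98 × 120 = 117.6 now, so Bob offers 117.6, keeping 2.4.
So by rejecting in round 1, Bob gets 2.4 next round, worth 0.98 × 2.4 = 2.352 now.
Offer 5 ≥ 2.352, so Bob accepts.

Accept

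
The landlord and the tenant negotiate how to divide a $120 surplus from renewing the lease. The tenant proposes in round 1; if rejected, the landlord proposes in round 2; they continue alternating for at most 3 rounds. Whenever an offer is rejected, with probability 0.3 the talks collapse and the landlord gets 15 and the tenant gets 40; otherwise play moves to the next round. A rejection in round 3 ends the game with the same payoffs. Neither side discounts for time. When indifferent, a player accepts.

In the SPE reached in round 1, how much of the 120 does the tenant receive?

91.35

By backward induction:
Round 3 (the tenant proposes): the landlord gets 15 if talks fail, so the tenant offers 15 and keeps 105.
Round 2 (the landlord proposes): rejecting gives the tenant an expected 0.7 × 105 + 0.3 × 40 = 85.5. The landlord offers 85.5 and keeps 120 − 85.5 = 34.5.
Round 1 (the tenant proposes): rejecting gives the landlord an expected 0.7 × 34.5 + 0.3 × 15 = 28.65; the tenant offers that and keeps 91.35.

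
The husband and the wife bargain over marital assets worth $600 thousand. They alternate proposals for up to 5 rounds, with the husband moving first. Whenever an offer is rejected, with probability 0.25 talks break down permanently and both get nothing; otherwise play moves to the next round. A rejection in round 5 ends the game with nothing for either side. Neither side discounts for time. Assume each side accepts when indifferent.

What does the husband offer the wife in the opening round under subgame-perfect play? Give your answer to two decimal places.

175.78

Round 5 (the husband proposes): rejection yields 0 for the wife; the husband offers 0 and keeps 600.
Round 4 (the wife proposes): rejecting gives the husband an expected 0.75 × 600 = 450; the wife offers that and keeps 150.
Round 3 (the husband proposes): rejecting gives the wife an expected 0.75 × 150 = 112.5. The husband offers 112.5 and keeps 600 − 112.5 = 487.5.
Round 2 (the wife proposes): rejecting gives the husband an expected 0.75 × 487.5 = 365.625. The wife offers 365.625 and keeps 600 − 365.625 = 234.375.
Round 1 (the husband proposes): rejecting gives the wife an expected 0.75 × 234.375 = 175.78125. The husband offers 175.78125 and keeps 600 − 175.78125 = 424.21875.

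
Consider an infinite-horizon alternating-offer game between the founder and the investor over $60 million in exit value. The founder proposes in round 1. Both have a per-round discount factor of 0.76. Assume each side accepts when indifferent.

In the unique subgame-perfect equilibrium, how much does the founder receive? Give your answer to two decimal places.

Let x be the founder's share when the founder proposes and y be the investor's share when the investor proposes.
The investor accepts iff offered ≥ 0.76·y, so x = 60 − 0.76y. Symmetrically y = 60 − 0.76x.
Substituting: x = 60 − 0.76(60 − 0.76x), giving x(1 − 0.76·0.76) = 60(1 − 0.76).
So x = 60 × 0.24 / 0.4224 ≈ 34.0909, and the investor receives 60 − x ≈ 25.9091.

34.09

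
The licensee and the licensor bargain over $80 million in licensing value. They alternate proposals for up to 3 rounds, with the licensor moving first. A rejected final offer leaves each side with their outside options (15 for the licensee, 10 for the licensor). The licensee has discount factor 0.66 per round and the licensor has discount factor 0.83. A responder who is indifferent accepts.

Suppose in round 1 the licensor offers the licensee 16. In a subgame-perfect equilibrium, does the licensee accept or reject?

Work out the licensee's continuation value if the offer is rejected.
Round 3 (the licensor proposes): the licensee gets 15 if talks fail, so the licensor offers 15 and keeps 65.
Round 2 (the licensee proposes): the licensor can get 65 next round, worth 0.83 × 65 = 53.95 now, so the licensee offers 53.95, keeping 26.05.
So by rejecting in round 1, the licensee gets 26.05 next round, worth 0.66 × 26.05 = 17.193 now.
Offer 16 < 17.193, so the licensee rejects.

Reject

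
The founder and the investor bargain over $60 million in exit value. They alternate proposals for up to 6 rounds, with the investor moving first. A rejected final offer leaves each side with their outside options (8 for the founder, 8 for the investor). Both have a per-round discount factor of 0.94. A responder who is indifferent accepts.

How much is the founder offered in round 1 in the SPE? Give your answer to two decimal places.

Round 6 (the founder proposes): the investor gets 8 if talks fail, so the founder offers 8 and keeps 52.
Round 5 (the investor proposes): the founder can get 52 next round, worth 0.94 × 52 = 48.88 now; the investor offers that and keeps 11.12.
Round 4 (the founder proposes): the investor can get 11.12 next round, worth 0.94 × 11.12 = 10.4528 now; the founder offers that and keeps 49.5472.
Round 3 (the investor proposes): the founder can get 49.5472 next round, worth 0.94 × 49.5472 = 46.574368 now; the investor offers that and keeps 13.425632.
Round 2 (the founder proposes): the investor can get 13.425632 next round, worth 0.94 × 13.425632 = 12.62009408 now, so the founder offers 12.62009408, keeping 47.37990592.
Round 1 (the investor proposes): the founder can get 47.37990592 next round, worth 0.94 × 47.37990592 = 44.5371115648 now, so the investor offers 44.5371115648, keeping 15.4628884352.

44.54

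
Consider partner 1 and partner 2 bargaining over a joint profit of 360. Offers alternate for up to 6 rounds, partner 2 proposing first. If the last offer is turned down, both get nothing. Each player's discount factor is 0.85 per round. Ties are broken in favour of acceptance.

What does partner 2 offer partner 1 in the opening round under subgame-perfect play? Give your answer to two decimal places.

Round 6 (partner 1 proposes): partner 2 will accept anything ≥ 0, so partner 1 offers 0 and keeps 360.
Round 5 (partner 2 proposes): partner 1 can get 360 next round, worth 0.85 × 360 = 306 now; partner 2 offers that and keeps 54.
Round 4 (partner 1 proposes): partner 2 can get 54 next round, worth 0.85 × 54 = 45.9 now, so partner 1 offers 45.9, keeping 314.1.
Round 3 (partner 2 proposes): partner 1 can get 314.1 next round, worth 0.85 × 314.1 = 266.985 now, so partner 2 offers 266.985, keeping 93.015.
Round 2 (partner 1 proposes): partner 2 can get 93.015 next round, worth 0.85 × 93.015 = 79.06275 now, so partner 1 offers 79.06275, keeping 280.93725.
Round 1 (partner 2 proposes): partner 1 can get 280.93725 next round, worth 0.85 × 280.93725 = 238.7966625 now; partner 2 offers that and keeps 121.2033375.

238.80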